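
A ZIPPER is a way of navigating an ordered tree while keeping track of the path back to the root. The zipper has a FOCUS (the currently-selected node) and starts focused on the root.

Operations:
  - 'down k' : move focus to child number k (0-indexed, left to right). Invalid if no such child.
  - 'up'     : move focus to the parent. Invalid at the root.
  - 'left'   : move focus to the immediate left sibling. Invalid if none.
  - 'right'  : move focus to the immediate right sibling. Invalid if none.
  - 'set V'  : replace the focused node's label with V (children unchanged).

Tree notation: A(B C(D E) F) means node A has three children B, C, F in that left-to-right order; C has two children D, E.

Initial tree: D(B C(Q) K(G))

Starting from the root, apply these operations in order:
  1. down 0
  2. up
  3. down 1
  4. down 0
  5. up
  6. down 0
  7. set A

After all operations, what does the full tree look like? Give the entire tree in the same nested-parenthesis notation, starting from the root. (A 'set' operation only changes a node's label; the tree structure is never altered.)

Answer: D(B C(A) K(G))

Derivation:
Step 1 (down 0): focus=B path=0 depth=1 children=[] left=[] right=['C', 'K'] parent=D
Step 2 (up): focus=D path=root depth=0 children=['B', 'C', 'K'] (at root)
Step 3 (down 1): focus=C path=1 depth=1 children=['Q'] left=['B'] right=['K'] parent=D
Step 4 (down 0): focus=Q path=1/0 depth=2 children=[] left=[] right=[] parent=C
Step 5 (up): focus=C path=1 depth=1 children=['Q'] left=['B'] right=['K'] parent=D
Step 6 (down 0): focus=Q path=1/0 depth=2 children=[] left=[] right=[] parent=C
Step 7 (set A): focus=A path=1/0 depth=2 children=[] left=[] right=[] parent=C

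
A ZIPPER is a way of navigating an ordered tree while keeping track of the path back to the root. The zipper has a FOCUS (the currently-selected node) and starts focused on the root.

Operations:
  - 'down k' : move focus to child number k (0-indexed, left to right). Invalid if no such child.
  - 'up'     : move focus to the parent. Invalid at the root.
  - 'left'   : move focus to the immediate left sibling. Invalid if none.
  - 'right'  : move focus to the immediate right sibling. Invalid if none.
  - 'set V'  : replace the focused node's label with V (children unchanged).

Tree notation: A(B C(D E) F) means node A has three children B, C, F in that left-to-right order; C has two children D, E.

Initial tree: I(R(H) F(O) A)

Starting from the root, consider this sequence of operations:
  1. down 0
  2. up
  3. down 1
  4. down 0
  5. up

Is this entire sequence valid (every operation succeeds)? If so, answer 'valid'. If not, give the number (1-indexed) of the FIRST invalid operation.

Answer: valid

Derivation:
Step 1 (down 0): focus=R path=0 depth=1 children=['H'] left=[] right=['F', 'A'] parent=I
Step 2 (up): focus=I path=root depth=0 children=['R', 'F', 'A'] (at root)
Step 3 (down 1): focus=F path=1 depth=1 children=['O'] left=['R'] right=['A'] parent=I
Step 4 (down 0): focus=O path=1/0 depth=2 children=[] left=[] right=[] parent=F
Step 5 (up): focus=F path=1 depth=1 children=['O'] left=['R'] right=['A'] parent=I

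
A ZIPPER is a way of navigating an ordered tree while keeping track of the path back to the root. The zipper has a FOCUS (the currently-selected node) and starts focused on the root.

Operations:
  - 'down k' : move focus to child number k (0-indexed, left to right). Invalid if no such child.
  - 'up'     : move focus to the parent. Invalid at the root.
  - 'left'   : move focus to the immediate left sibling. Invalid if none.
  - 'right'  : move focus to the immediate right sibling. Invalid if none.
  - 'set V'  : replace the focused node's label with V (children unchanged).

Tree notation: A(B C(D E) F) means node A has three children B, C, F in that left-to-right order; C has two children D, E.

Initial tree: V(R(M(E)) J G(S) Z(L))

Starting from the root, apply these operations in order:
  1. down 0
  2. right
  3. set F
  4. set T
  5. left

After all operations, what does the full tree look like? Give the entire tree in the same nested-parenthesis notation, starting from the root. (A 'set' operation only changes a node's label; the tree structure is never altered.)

Step 1 (down 0): focus=R path=0 depth=1 children=['M'] left=[] right=['J', 'G', 'Z'] parent=V
Step 2 (right): focus=J path=1 depth=1 children=[] left=['R'] right=['G', 'Z'] parent=V
Step 3 (set F): focus=F path=1 depth=1 children=[] left=['R'] right=['G', 'Z'] parent=V
Step 4 (set T): focus=T path=1 depth=1 children=[] left=['R'] right=['G', 'Z'] parent=V
Step 5 (left): focus=R path=0 depth=1 children=['M'] left=[] right=['T', 'G', 'Z'] parent=V

Answer: V(R(M(E)) T G(S) Z(L))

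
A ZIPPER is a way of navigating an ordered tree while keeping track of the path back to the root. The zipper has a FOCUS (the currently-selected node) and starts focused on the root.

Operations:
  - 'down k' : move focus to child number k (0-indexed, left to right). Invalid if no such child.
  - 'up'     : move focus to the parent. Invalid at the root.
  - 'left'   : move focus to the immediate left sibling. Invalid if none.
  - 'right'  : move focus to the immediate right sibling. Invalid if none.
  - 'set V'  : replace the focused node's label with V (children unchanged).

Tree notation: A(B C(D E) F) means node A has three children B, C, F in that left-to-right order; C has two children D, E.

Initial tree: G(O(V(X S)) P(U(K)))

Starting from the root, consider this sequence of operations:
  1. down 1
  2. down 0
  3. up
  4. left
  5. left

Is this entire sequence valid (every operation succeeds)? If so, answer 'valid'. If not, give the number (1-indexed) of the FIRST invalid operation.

Answer: 5

Derivation:
Step 1 (down 1): focus=P path=1 depth=1 children=['U'] left=['O'] right=[] parent=G
Step 2 (down 0): focus=U path=1/0 depth=2 children=['K'] left=[] right=[] parent=P
Step 3 (up): focus=P path=1 depth=1 children=['U'] left=['O'] right=[] parent=G
Step 4 (left): focus=O path=0 depth=1 children=['V'] left=[] right=['P'] parent=G
Step 5 (left): INVALID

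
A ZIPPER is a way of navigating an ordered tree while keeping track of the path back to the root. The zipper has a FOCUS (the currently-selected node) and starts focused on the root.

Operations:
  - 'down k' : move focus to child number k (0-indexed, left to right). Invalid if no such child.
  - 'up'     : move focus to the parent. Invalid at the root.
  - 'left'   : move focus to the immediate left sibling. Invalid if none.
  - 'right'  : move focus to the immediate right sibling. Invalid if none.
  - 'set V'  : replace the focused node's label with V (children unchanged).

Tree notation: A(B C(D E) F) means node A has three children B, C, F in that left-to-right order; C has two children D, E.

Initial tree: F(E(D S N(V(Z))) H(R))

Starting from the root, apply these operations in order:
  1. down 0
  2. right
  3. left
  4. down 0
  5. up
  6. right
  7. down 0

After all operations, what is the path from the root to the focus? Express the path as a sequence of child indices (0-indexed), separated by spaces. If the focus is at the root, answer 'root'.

Step 1 (down 0): focus=E path=0 depth=1 children=['D', 'S', 'N'] left=[] right=['H'] parent=F
Step 2 (right): focus=H path=1 depth=1 children=['R'] left=['E'] right=[] parent=F
Step 3 (left): focus=E path=0 depth=1 children=['D', 'S', 'N'] left=[] right=['H'] parent=F
Step 4 (down 0): focus=D path=0/0 depth=2 children=[] left=[] right=['S', 'N'] parent=E
Step 5 (up): focus=E path=0 depth=1 children=['D', 'S', 'N'] left=[] right=['H'] parent=F
Step 6 (right): focus=H path=1 depth=1 children=['R'] left=['E'] right=[] parent=F
Step 7 (down 0): focus=R path=1/0 depth=2 children=[] left=[] right=[] parent=H

Answer: 1 0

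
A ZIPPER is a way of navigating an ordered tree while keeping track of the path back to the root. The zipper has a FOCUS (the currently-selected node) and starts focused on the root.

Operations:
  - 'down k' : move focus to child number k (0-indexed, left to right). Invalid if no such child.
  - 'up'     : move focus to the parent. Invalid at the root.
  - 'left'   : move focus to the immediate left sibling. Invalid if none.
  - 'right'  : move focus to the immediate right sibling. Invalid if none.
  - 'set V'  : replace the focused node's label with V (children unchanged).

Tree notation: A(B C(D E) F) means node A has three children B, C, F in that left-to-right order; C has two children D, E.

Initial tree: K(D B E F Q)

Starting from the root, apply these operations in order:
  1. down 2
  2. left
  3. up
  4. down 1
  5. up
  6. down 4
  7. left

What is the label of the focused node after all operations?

Step 1 (down 2): focus=E path=2 depth=1 children=[] left=['D', 'B'] right=['F', 'Q'] parent=K
Step 2 (left): focus=B path=1 depth=1 children=[] left=['D'] right=['E', 'F', 'Q'] parent=K
Step 3 (up): focus=K path=root depth=0 children=['D', 'B', 'E', 'F', 'Q'] (at root)
Step 4 (down 1): focus=B path=1 depth=1 children=[] left=['D'] right=['E', 'F', 'Q'] parent=K
Step 5 (up): focus=K path=root depth=0 children=['D', 'B', 'E', 'F', 'Q'] (at root)
Step 6 (down 4): focus=Q path=4 depth=1 children=[] left=['D', 'B', 'E', 'F'] right=[] parent=K
Step 7 (left): focus=F path=3 depth=1 children=[] left=['D', 'B', 'E'] right=['Q'] parent=K

Answer: F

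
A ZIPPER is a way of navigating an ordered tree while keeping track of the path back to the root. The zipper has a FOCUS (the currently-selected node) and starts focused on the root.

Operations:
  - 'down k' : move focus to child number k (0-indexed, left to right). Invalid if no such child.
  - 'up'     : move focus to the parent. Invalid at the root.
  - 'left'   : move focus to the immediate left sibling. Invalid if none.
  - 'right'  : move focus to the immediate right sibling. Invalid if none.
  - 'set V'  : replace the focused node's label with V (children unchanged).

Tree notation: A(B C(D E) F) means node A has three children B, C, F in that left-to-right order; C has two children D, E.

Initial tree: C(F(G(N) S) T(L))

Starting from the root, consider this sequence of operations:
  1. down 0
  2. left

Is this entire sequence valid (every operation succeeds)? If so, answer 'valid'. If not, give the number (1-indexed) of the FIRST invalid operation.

Step 1 (down 0): focus=F path=0 depth=1 children=['G', 'S'] left=[] right=['T'] parent=C
Step 2 (left): INVALID

Answer: 2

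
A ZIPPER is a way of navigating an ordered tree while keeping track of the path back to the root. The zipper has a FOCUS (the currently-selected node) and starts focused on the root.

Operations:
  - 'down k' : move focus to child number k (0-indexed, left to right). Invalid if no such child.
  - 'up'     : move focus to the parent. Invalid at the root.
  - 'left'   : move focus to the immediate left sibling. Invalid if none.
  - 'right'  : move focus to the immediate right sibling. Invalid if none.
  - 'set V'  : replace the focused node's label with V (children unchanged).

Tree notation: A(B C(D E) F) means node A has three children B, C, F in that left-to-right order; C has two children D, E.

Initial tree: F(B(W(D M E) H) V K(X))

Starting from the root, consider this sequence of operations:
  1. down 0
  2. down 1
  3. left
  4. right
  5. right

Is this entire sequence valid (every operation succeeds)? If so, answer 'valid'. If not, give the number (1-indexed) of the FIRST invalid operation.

Step 1 (down 0): focus=B path=0 depth=1 children=['W', 'H'] left=[] right=['V', 'K'] parent=F
Step 2 (down 1): focus=H path=0/1 depth=2 children=[] left=['W'] right=[] parent=B
Step 3 (left): focus=W path=0/0 depth=2 children=['D', 'M', 'E'] left=[] right=['H'] parent=B
Step 4 (right): focus=H path=0/1 depth=2 children=[] left=['W'] right=[] parent=B
Step 5 (right): INVALID

Answer: 5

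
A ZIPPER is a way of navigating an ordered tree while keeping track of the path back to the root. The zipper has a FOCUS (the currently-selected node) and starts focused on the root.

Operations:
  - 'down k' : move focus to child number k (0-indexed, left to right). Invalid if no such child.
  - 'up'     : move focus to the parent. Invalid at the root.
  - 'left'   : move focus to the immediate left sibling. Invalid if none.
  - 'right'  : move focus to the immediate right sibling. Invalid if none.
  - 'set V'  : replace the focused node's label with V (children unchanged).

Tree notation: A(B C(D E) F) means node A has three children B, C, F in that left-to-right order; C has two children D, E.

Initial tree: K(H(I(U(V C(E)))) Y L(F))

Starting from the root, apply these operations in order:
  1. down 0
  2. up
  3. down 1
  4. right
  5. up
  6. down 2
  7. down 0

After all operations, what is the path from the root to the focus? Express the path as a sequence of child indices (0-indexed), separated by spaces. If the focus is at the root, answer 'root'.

Step 1 (down 0): focus=H path=0 depth=1 children=['I'] left=[] right=['Y', 'L'] parent=K
Step 2 (up): focus=K path=root depth=0 children=['H', 'Y', 'L'] (at root)
Step 3 (down 1): focus=Y path=1 depth=1 children=[] left=['H'] right=['L'] parent=K
Step 4 (right): focus=L path=2 depth=1 children=['F'] left=['H', 'Y'] right=[] parent=K
Step 5 (up): focus=K path=root depth=0 children=['H', 'Y', 'L'] (at root)
Step 6 (down 2): focus=L path=2 depth=1 children=['F'] left=['H', 'Y'] right=[] parent=K
Step 7 (down 0): focus=F path=2/0 depth=2 children=[] left=[] right=[] parent=L

Answer: 2 0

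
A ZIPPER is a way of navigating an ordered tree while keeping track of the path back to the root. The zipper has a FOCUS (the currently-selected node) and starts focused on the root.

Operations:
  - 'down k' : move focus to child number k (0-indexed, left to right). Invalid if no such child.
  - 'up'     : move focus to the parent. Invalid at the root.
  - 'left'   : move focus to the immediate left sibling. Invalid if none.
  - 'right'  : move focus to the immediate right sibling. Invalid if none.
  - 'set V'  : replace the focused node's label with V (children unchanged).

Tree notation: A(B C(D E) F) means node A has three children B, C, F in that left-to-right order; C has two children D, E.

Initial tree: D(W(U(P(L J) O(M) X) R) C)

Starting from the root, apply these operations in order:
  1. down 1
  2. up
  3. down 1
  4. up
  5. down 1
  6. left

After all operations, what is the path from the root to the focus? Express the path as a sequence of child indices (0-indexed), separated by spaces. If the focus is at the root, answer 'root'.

Step 1 (down 1): focus=C path=1 depth=1 children=[] left=['W'] right=[] parent=D
Step 2 (up): focus=D path=root depth=0 children=['W', 'C'] (at root)
Step 3 (down 1): focus=C path=1 depth=1 children=[] left=['W'] right=[] parent=D
Step 4 (up): focus=D path=root depth=0 children=['W', 'C'] (at root)
Step 5 (down 1): focus=C path=1 depth=1 children=[] left=['W'] right=[] parent=D
Step 6 (left): focus=W path=0 depth=1 children=['U', 'R'] left=[] right=['C'] parent=D

Answer: 0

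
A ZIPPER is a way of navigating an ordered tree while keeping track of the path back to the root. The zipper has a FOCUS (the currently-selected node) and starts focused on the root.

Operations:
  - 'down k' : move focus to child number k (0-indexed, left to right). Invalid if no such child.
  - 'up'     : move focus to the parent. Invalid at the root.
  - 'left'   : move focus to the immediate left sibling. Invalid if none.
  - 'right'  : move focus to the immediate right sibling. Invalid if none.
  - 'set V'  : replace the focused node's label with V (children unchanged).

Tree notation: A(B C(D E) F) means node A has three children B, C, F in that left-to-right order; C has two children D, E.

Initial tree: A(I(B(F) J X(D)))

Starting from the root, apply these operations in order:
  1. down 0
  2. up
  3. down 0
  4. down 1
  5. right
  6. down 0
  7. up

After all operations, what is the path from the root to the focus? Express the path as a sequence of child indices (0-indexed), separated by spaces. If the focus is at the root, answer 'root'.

Step 1 (down 0): focus=I path=0 depth=1 children=['B', 'J', 'X'] left=[] right=[] parent=A
Step 2 (up): focus=A path=root depth=0 children=['I'] (at root)
Step 3 (down 0): focus=I path=0 depth=1 children=['B', 'J', 'X'] left=[] right=[] parent=A
Step 4 (down 1): focus=J path=0/1 depth=2 children=[] left=['B'] right=['X'] parent=I
Step 5 (right): focus=X path=0/2 depth=2 children=['D'] left=['B', 'J'] right=[] parent=I
Step 6 (down 0): focus=D path=0/2/0 depth=3 children=[] left=[] right=[] parent=X
Step 7 (up): focus=X path=0/2 depth=2 children=['D'] left=['B', 'J'] right=[] parent=I

Answer: 0 2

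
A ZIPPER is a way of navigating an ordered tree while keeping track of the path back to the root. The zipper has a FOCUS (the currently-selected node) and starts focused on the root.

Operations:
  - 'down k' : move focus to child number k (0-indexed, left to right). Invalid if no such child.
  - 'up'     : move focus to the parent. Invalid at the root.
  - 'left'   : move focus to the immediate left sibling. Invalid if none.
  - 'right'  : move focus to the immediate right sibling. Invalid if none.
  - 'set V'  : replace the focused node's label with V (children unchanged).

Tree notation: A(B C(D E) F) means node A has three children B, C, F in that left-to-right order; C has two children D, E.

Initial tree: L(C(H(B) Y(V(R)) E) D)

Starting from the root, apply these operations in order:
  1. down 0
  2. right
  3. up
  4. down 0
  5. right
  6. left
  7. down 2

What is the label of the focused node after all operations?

Answer: E

Derivation:
Step 1 (down 0): focus=C path=0 depth=1 children=['H', 'Y', 'E'] left=[] right=['D'] parent=L
Step 2 (right): focus=D path=1 depth=1 children=[] left=['C'] right=[] parent=L
Step 3 (up): focus=L path=root depth=0 children=['C', 'D'] (at root)
Step 4 (down 0): focus=C path=0 depth=1 children=['H', 'Y', 'E'] left=[] right=['D'] parent=L
Step 5 (right): focus=D path=1 depth=1 children=[] left=['C'] right=[] parent=L
Step 6 (left): focus=C path=0 depth=1 children=['H', 'Y', 'E'] left=[] right=['D'] parent=L
Step 7 (down 2): focus=E path=0/2 depth=2 children=[] left=['H', 'Y'] right=[] parent=C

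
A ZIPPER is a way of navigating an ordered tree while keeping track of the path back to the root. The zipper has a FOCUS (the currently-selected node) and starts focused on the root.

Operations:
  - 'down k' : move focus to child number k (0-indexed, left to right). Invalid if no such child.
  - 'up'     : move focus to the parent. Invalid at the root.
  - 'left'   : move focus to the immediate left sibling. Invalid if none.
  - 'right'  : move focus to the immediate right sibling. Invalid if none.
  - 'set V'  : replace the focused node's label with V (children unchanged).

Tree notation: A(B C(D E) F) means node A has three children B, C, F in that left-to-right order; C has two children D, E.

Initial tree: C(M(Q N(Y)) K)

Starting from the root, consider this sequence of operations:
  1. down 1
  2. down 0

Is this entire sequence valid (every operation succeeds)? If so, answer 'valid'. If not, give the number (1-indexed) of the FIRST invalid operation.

Step 1 (down 1): focus=K path=1 depth=1 children=[] left=['M'] right=[] parent=C
Step 2 (down 0): INVALID

Answer: 2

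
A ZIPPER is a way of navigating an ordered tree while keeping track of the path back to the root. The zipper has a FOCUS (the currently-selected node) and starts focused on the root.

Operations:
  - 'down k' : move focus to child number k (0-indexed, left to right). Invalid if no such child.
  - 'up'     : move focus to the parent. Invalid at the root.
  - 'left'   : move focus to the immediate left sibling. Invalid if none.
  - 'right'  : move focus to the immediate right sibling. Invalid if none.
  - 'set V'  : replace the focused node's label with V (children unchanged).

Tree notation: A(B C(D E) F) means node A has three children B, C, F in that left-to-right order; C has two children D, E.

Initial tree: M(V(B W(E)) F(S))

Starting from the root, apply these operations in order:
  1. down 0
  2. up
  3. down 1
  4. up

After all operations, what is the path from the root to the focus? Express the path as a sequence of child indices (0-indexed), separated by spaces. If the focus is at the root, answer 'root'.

Step 1 (down 0): focus=V path=0 depth=1 children=['B', 'W'] left=[] right=['F'] parent=M
Step 2 (up): focus=M path=root depth=0 children=['V', 'F'] (at root)
Step 3 (down 1): focus=F path=1 depth=1 children=['S'] left=['V'] right=[] parent=M
Step 4 (up): focus=M path=root depth=0 children=['V', 'F'] (at root)

Answer: root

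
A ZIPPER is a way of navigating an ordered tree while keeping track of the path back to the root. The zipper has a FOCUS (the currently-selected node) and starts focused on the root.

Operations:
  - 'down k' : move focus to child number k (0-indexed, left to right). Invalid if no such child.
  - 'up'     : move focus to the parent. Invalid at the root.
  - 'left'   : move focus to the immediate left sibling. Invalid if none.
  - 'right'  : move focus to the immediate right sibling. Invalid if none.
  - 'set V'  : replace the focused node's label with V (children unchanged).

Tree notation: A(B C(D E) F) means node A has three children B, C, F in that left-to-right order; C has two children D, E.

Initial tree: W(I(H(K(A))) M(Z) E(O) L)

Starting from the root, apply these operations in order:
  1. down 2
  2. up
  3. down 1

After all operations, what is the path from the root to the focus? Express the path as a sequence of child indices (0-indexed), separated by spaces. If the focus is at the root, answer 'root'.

Step 1 (down 2): focus=E path=2 depth=1 children=['O'] left=['I', 'M'] right=['L'] parent=W
Step 2 (up): focus=W path=root depth=0 children=['I', 'M', 'E', 'L'] (at root)
Step 3 (down 1): focus=M path=1 depth=1 children=['Z'] left=['I'] right=['E', 'L'] parent=W

Answer: 1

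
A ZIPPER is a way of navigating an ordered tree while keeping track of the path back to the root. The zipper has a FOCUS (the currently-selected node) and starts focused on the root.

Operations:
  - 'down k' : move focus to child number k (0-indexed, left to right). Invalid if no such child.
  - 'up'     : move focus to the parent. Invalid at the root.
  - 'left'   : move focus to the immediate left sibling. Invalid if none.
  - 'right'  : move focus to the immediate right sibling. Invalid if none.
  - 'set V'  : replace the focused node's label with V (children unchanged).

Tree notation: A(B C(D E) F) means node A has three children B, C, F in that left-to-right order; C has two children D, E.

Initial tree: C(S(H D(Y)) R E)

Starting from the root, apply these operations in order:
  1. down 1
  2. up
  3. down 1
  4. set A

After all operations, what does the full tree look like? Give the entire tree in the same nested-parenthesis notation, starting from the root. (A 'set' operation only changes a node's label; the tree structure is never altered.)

Answer: C(S(H D(Y)) A E)

Derivation:
Step 1 (down 1): focus=R path=1 depth=1 children=[] left=['S'] right=['E'] parent=C
Step 2 (up): focus=C path=root depth=0 children=['S', 'R', 'E'] (at root)
Step 3 (down 1): focus=R path=1 depth=1 children=[] left=['S'] right=['E'] parent=C
Step 4 (set A): focus=A path=1 depth=1 children=[] left=['S'] right=['E'] parent=C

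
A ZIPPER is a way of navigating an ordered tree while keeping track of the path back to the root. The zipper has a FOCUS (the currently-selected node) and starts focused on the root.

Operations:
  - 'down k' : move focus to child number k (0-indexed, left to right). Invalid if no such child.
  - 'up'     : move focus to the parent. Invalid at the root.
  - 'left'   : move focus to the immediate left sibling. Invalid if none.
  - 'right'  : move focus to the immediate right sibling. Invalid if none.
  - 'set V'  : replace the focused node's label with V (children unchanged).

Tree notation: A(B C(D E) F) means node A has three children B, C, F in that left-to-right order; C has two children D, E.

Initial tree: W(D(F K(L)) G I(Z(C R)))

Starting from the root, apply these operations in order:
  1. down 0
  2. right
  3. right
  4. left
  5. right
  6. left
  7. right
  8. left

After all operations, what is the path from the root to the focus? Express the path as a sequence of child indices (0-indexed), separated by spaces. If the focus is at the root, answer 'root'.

Answer: 1

Derivation:
Step 1 (down 0): focus=D path=0 depth=1 children=['F', 'K'] left=[] right=['G', 'I'] parent=W
Step 2 (right): focus=G path=1 depth=1 children=[] left=['D'] right=['I'] parent=W
Step 3 (right): focus=I path=2 depth=1 children=['Z'] left=['D', 'G'] right=[] parent=W
Step 4 (left): focus=G path=1 depth=1 children=[] left=['D'] right=['I'] parent=W
Step 5 (right): focus=I path=2 depth=1 children=['Z'] left=['D', 'G'] right=[] parent=W
Step 6 (left): focus=G path=1 depth=1 children=[] left=['D'] right=['I'] parent=W
Step 7 (right): focus=I path=2 depth=1 children=['Z'] left=['D', 'G'] right=[] parent=W
Step 8 (left): focus=G path=1 depth=1 children=[] left=['D'] right=['I'] parent=W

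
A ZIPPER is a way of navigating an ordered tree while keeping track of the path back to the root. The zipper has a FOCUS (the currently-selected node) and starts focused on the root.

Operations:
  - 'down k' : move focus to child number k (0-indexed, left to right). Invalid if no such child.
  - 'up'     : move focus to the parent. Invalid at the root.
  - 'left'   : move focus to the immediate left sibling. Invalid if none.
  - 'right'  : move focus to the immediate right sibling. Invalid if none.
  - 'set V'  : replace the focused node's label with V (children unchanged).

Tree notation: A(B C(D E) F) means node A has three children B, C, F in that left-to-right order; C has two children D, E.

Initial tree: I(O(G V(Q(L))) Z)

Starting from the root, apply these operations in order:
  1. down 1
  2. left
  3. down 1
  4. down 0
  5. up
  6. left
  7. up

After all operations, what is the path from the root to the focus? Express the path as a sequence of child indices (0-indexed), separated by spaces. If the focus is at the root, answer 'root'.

Step 1 (down 1): focus=Z path=1 depth=1 children=[] left=['O'] right=[] parent=I
Step 2 (left): focus=O path=0 depth=1 children=['G', 'V'] left=[] right=['Z'] parent=I
Step 3 (down 1): focus=V path=0/1 depth=2 children=['Q'] left=['G'] right=[] parent=O
Step 4 (down 0): focus=Q path=0/1/0 depth=3 children=['L'] left=[] right=[] parent=V
Step 5 (up): focus=V path=0/1 depth=2 children=['Q'] left=['G'] right=[] parent=O
Step 6 (left): focus=G path=0/0 depth=2 children=[] left=[] right=['V'] parent=O
Step 7 (up): focus=O path=0 depth=1 children=['G', 'V'] left=[] right=['Z'] parent=I

Answer: 0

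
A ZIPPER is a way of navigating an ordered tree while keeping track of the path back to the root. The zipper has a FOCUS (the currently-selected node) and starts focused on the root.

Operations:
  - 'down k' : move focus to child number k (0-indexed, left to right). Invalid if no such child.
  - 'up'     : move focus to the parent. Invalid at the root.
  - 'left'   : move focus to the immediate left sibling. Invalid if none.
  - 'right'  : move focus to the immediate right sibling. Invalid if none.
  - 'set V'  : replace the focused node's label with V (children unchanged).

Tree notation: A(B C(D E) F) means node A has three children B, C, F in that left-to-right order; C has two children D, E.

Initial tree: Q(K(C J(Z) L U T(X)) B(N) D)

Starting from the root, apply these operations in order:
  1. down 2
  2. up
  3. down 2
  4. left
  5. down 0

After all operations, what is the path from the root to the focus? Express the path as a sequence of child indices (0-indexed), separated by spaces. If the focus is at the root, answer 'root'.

Step 1 (down 2): focus=D path=2 depth=1 children=[] left=['K', 'B'] right=[] parent=Q
Step 2 (up): focus=Q path=root depth=0 children=['K', 'B', 'D'] (at root)
Step 3 (down 2): focus=D path=2 depth=1 children=[] left=['K', 'B'] right=[] parent=Q
Step 4 (left): focus=B path=1 depth=1 children=['N'] left=['K'] right=['D'] parent=Q
Step 5 (down 0): focus=N path=1/0 depth=2 children=[] left=[] right=[] parent=B

Answer: 1 0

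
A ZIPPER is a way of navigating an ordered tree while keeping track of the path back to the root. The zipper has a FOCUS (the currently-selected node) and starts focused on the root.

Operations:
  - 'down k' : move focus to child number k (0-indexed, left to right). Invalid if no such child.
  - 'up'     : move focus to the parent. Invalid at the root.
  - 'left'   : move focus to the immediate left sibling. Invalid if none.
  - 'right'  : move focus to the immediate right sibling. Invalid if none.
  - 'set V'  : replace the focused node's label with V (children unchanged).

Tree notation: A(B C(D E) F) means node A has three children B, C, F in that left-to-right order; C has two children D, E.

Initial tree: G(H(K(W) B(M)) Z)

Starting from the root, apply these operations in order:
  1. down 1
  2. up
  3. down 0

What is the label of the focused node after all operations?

Answer: H

Derivation:
Step 1 (down 1): focus=Z path=1 depth=1 children=[] left=['H'] right=[] parent=G
Step 2 (up): focus=G path=root depth=0 children=['H', 'Z'] (at root)
Step 3 (down 0): focus=H path=0 depth=1 children=['K', 'B'] left=[] right=['Z'] parent=G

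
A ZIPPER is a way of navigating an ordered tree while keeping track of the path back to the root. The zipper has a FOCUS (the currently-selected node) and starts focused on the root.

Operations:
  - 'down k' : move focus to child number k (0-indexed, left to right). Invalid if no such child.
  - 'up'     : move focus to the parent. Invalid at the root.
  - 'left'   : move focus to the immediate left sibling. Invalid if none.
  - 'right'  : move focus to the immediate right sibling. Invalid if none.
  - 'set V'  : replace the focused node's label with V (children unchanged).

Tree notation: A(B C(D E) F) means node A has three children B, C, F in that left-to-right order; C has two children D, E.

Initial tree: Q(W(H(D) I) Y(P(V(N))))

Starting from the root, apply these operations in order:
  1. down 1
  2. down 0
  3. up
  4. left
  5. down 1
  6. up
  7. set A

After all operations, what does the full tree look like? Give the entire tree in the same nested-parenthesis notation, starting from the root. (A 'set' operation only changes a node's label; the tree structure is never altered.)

Step 1 (down 1): focus=Y path=1 depth=1 children=['P'] left=['W'] right=[] parent=Q
Step 2 (down 0): focus=P path=1/0 depth=2 children=['V'] left=[] right=[] parent=Y
Step 3 (up): focus=Y path=1 depth=1 children=['P'] left=['W'] right=[] parent=Q
Step 4 (left): focus=W path=0 depth=1 children=['H', 'I'] left=[] right=['Y'] parent=Q
Step 5 (down 1): focus=I path=0/1 depth=2 children=[] left=['H'] right=[] parent=W
Step 6 (up): focus=W path=0 depth=1 children=['H', 'I'] left=[] right=['Y'] parent=Q
Step 7 (set A): focus=A path=0 depth=1 children=['H', 'I'] left=[] right=['Y'] parent=Q

Answer: Q(A(H(D) I) Y(P(V(N))))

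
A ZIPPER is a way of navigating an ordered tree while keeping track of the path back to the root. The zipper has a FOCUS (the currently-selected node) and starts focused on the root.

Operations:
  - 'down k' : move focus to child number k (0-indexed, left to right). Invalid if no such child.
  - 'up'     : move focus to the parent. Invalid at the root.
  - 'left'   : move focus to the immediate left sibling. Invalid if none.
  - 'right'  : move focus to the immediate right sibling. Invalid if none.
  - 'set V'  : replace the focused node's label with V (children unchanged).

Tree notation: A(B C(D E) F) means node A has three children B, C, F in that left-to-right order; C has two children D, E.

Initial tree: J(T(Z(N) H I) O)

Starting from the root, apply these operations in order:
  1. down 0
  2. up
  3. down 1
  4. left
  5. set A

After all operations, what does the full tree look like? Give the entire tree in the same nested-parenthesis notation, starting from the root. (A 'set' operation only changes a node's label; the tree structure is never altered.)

Answer: J(A(Z(N) H I) O)

Derivation:
Step 1 (down 0): focus=T path=0 depth=1 children=['Z', 'H', 'I'] left=[] right=['O'] parent=J
Step 2 (up): focus=J path=root depth=0 children=['T', 'O'] (at root)
Step 3 (down 1): focus=O path=1 depth=1 children=[] left=['T'] right=[] parent=J
Step 4 (left): focus=T path=0 depth=1 children=['Z', 'H', 'I'] left=[] right=['O'] parent=J
Step 5 (set A): focus=A path=0 depth=1 children=['Z', 'H', 'I'] left=[] right=['O'] parent=J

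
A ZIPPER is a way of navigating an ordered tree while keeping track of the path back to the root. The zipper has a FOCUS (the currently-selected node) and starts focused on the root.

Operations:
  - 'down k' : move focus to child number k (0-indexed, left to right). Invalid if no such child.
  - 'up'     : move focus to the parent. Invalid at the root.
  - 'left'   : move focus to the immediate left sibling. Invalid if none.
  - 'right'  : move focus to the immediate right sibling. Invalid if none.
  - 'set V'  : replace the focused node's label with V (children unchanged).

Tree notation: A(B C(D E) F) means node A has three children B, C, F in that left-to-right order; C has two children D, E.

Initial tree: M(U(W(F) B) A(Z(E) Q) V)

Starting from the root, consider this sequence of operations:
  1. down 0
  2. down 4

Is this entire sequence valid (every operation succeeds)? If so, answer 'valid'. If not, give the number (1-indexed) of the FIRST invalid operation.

Answer: 2

Derivation:
Step 1 (down 0): focus=U path=0 depth=1 children=['W', 'B'] left=[] right=['A', 'V'] parent=M
Step 2 (down 4): INVALID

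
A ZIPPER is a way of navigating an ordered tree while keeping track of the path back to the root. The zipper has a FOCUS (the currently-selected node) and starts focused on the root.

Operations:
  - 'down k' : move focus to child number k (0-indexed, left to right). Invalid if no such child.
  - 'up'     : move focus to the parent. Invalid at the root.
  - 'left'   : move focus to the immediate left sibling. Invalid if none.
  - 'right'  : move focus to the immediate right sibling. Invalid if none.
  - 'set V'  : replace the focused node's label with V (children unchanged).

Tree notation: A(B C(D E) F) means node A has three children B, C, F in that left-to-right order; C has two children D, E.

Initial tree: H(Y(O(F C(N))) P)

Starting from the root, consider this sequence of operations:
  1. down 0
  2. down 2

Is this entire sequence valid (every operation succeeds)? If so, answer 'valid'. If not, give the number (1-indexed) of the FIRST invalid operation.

Answer: 2

Derivation:
Step 1 (down 0): focus=Y path=0 depth=1 children=['O'] left=[] right=['P'] parent=H
Step 2 (down 2): INVALID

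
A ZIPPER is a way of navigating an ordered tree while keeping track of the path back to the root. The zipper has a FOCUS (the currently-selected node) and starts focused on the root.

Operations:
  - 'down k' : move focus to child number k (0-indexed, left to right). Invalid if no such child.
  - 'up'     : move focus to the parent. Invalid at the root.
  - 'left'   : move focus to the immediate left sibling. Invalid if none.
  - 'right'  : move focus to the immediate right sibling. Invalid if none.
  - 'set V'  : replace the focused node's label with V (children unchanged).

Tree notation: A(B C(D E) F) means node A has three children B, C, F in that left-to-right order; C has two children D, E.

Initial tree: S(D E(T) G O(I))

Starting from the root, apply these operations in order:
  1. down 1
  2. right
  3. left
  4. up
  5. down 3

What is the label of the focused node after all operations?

Step 1 (down 1): focus=E path=1 depth=1 children=['T'] left=['D'] right=['G', 'O'] parent=S
Step 2 (right): focus=G path=2 depth=1 children=[] left=['D', 'E'] right=['O'] parent=S
Step 3 (left): focus=E path=1 depth=1 children=['T'] left=['D'] right=['G', 'O'] parent=S
Step 4 (up): focus=S path=root depth=0 children=['D', 'E', 'G', 'O'] (at root)
Step 5 (down 3): focus=O path=3 depth=1 children=['I'] left=['D', 'E', 'G'] right=[] parent=S

Answer: O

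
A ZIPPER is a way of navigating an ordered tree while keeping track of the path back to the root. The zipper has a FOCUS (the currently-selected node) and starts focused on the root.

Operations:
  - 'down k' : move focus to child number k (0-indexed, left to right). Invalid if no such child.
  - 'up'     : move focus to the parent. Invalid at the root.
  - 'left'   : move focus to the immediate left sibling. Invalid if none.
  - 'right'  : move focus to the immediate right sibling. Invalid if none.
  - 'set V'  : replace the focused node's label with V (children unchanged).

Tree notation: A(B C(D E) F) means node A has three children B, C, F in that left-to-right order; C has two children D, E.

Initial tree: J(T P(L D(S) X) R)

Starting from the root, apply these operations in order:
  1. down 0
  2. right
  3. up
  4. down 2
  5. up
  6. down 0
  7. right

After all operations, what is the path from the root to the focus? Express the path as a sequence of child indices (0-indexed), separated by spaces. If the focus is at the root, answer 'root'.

Answer: 1

Derivation:
Step 1 (down 0): focus=T path=0 depth=1 children=[] left=[] right=['P', 'R'] parent=J
Step 2 (right): focus=P path=1 depth=1 children=['L', 'D', 'X'] left=['T'] right=['R'] parent=J
Step 3 (up): focus=J path=root depth=0 children=['T', 'P', 'R'] (at root)
Step 4 (down 2): focus=R path=2 depth=1 children=[] left=['T', 'P'] right=[] parent=J
Step 5 (up): focus=J path=root depth=0 children=['T', 'P', 'R'] (at root)
Step 6 (down 0): focus=T path=0 depth=1 children=[] left=[] right=['P', 'R'] parent=J
Step 7 (right): focus=P path=1 depth=1 children=['L', 'D', 'X'] left=['T'] right=['R'] parent=J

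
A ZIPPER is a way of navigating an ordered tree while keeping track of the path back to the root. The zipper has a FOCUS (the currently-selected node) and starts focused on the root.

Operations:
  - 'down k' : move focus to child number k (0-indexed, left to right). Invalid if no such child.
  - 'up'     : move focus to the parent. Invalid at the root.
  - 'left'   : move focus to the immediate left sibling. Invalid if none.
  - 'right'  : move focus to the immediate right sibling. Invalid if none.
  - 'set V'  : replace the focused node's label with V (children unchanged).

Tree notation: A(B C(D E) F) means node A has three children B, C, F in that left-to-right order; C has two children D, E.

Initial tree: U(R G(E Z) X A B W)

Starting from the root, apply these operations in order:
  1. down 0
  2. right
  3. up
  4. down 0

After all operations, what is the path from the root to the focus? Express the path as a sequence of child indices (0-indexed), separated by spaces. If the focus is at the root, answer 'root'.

Answer: 0

Derivation:
Step 1 (down 0): focus=R path=0 depth=1 children=[] left=[] right=['G', 'X', 'A', 'B', 'W'] parent=U
Step 2 (right): focus=G path=1 depth=1 children=['E', 'Z'] left=['R'] right=['X', 'A', 'B', 'W'] parent=U
Step 3 (up): focus=U path=root depth=0 children=['R', 'G', 'X', 'A', 'B', 'W'] (at root)
Step 4 (down 0): focus=R path=0 depth=1 children=[] left=[] right=['G', 'X', 'A', 'B', 'W'] parent=U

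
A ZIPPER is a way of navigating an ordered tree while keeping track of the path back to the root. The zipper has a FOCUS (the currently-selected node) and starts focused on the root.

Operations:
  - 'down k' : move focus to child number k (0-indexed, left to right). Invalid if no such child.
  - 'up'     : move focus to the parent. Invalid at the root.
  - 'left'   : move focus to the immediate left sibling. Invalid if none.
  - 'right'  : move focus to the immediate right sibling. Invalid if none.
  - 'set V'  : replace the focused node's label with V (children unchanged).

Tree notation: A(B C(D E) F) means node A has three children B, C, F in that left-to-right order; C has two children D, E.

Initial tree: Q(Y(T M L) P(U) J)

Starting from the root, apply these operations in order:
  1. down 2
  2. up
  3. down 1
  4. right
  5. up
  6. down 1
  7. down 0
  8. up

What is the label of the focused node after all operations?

Answer: P

Derivation:
Step 1 (down 2): focus=J path=2 depth=1 children=[] left=['Y', 'P'] right=[] parent=Q
Step 2 (up): focus=Q path=root depth=0 children=['Y', 'P', 'J'] (at root)
Step 3 (down 1): focus=P path=1 depth=1 children=['U'] left=['Y'] right=['J'] parent=Q
Step 4 (right): focus=J path=2 depth=1 children=[] left=['Y', 'P'] right=[] parent=Q
Step 5 (up): focus=Q path=root depth=0 children=['Y', 'P', 'J'] (at root)
Step 6 (down 1): focus=P path=1 depth=1 children=['U'] left=['Y'] right=['J'] parent=Q
Step 7 (down 0): focus=U path=1/0 depth=2 children=[] left=[] right=[] parent=P
Step 8 (up): focus=P path=1 depth=1 children=['U'] left=['Y'] right=['J'] parent=Q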